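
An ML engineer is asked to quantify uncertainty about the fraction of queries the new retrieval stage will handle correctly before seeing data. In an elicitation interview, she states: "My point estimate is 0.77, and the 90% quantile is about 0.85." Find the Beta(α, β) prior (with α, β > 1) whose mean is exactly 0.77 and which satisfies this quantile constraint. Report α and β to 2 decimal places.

α ≈ 31.96, β ≈ 9.55

With mean 0.77 fixed, write α = 0.77s, β = 0.23s where s = α+β.
Need P(θ < 0.85) = 0.9 under Beta(0.77s, 0.23s). Normal approximation: (q−m)/√(m(1−m)/s) ≈ z_{0.9} = 1.28, so s ≈ 0.77·0.23·(1.28)²/(0.85−0.77)² = 45.4.
At s = 45.4: P(θ<0.85) ≈ 0.911. Adjusting to match 0.9 gives s ≈ 41.51.
So α = 0.77·41.51 ≈ 31.96, β = 0.23·41.51 ≈ 9.55.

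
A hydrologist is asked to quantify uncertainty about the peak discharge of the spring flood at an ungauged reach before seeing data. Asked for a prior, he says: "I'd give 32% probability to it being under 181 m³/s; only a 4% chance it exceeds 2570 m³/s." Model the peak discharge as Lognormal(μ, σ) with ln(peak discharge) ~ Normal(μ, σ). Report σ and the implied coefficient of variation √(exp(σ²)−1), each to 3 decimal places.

If T ~ Lognormal(μ,σ) then ln T ~ Normal(μ,σ), so the p-quantile of ln T is μ + z_p·σ.
ln(181) = 5.198 and ln(2570) = 7.852; z_{0.32} = -0.4677, z_{0.96} = 1.751.
σ = (7.852 − 5.198)/(1.751 − (-0.4677)) = 1.196.
μ = 5.198 − (-0.4677)·1.196 = 5.758.
CV = √(exp(σ²)−1) = √(exp(1.4304)−1) = 1.783.

σ ≈ 1.196, CV ≈ 1.783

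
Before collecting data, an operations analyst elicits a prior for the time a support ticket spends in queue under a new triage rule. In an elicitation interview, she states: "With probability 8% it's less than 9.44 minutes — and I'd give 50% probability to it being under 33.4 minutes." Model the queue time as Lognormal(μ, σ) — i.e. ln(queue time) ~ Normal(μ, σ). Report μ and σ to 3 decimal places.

μ ≈ 3.509, σ ≈ 0.899

If T ~ Lognormal(μ,σ) then ln T ~ Normal(μ,σ), so the p-quantile of ln T is μ + z_p·σ.
ln(9.44) = 2.245 and ln(33.4) = 3.509; z_{0.08} = -1.405, z_{0.5} = 0.
σ = (3.509 − 2.245)/(0 − (-1.405)) = 0.899.
μ = 2.245 − (-1.405)·0.899 = 3.509.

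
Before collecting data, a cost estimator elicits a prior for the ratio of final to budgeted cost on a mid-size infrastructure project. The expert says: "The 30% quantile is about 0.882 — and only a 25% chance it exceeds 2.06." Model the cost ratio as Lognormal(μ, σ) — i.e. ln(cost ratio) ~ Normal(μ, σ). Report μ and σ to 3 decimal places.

μ ≈ 0.245, σ ≈ 0.708

If T ~ Lognormal(μ,σ) then ln T ~ Normal(μ,σ), so the p-quantile of ln T is μ + z_p·σ.
ln(0.882) = -0.1256 and ln(2.06) = 0.7227; z_{0.3} = -0.5244, z_{0.75} = 0.6745.
σ = (0.7227 − -0.1256)/(0.6745 − (-0.5244)) = 0.708.
μ = -0.1256 − (-0.5244)·0.708 = 0.245.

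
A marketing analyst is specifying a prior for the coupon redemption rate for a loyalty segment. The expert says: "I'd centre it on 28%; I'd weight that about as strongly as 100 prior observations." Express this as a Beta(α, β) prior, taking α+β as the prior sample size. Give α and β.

α = 28, β = 72

Under the effective-sample-size interpretation, Beta(α, β) has prior mean α/(α+β) and prior sample size α+β.
So α+β = 100 and α/(α+β) = 0.28, giving α = 0.28·100 = 28 and β = 100 − 28 = 72.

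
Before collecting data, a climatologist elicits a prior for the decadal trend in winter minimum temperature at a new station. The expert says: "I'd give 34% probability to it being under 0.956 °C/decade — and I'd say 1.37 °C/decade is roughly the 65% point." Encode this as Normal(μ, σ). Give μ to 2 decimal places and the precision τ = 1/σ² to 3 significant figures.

μ = 1.17, τ = 3.71

For Normal(μ,σ), the p-quantile is μ + z_p·σ. Here z_{0.34} = -0.4125, z_{0.65} = 0.3853.
So 0.956 = μ − 0.4125σ and 1.37 = μ + 0.3853σ.
Subtracting: σ = (1.37 − 0.956)/(0.3853 − (-0.4125)) = 0.52.
Then μ = 0.956 − (-0.4125)·0.52 = 1.17.
Precision τ = 1/σ² = 1/0.5189² = 3.71.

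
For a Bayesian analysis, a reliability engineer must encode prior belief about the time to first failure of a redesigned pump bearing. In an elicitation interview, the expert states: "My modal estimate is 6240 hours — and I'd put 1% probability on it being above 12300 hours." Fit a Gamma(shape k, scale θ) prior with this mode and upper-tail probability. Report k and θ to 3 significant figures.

Gamma(k,θ) with k>1 has mode (k−1)θ, so θ = 6240/(k−1).
Need P(X < 12300) = 0.99 with θ tied to k this way. Start at k = 2, θ = 6240: P(X<12300) ≈ 0.586.
Too low — raise k to concentrate. Iterating converges to k ≈ 11.7.
Then θ = 6240/(11.7−1) ≈ 583.

k ≈ 11.7, θ ≈ 583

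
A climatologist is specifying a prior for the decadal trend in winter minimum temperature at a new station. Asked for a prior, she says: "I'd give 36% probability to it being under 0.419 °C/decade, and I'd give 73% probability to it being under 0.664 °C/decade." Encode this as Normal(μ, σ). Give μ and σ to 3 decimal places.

μ = 0.509, σ = 0.252

The p-quantile of Normal(μ,σ) is μ + z_p·σ, with z_{0.36} = -0.3585 and z_{0.73} = 0.6128.
Eliminate σ: μ = (z₂·x₁ − z₁·x₂)/(z₂ − z₁) = (0.6128·0.419 − (-0.3585)·0.664)/0.9713 = 0.509.
Then σ = (x₂ − x₁)/(z₂ − z₁) = (0.664 − 0.419)/0.9713 = 0.252.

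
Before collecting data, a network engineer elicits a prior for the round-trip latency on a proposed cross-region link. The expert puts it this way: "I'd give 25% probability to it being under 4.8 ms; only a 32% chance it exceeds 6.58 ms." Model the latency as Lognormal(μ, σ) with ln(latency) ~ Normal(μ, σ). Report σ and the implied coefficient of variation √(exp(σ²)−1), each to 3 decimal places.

If T ~ Lognormal(μ,σ) then ln T ~ Normal(μ,σ), so the p-quantile of ln T is μ + z_p·σ.
ln(4.8) = 1.569 and ln(6.58) = 1.884; z_{0.25} = -0.6745, z_{0.68} = 0.4677.
σ = (1.884 − 1.569)/(0.4677 − (-0.6745)) = 0.276.
μ = 1.569 − (-0.6745)·0.276 = 1.755.
CV = √(exp(σ²)−1) = √(exp(0.0763)−1) = 0.282.

σ ≈ 0.276, CV ≈ 0.282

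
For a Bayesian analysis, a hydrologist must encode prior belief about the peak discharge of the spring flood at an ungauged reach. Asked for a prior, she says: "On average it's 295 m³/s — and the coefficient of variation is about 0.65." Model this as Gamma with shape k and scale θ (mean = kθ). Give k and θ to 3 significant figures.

For Gamma(k, scale θ): mean = kθ, variance = kθ², so CV = 1/√k.
CV = 0.65, hence k = 1/CV² = 2.37.
Then θ = mean/k = 295/2.37 = 125.

k ≈ 2.37, θ ≈ 125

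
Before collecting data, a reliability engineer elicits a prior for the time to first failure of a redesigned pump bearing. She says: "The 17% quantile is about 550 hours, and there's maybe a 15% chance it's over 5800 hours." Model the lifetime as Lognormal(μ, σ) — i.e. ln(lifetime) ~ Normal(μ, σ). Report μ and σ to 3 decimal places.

μ ≈ 7.439, σ ≈ 1.183

If T ~ Lognormal(μ,σ) then ln T ~ Normal(μ,σ), so the p-quantile of ln T is μ + z_p·σ.
ln(550) = 6.31 and ln(5800) = 8.666; z_{0.17} = -0.9542, z_{0.85} = 1.036.
σ = (8.666 − 6.31)/(1.036 − (-0.9542)) = 1.183.
μ = 6.31 − (-0.9542)·1.183 = 7.439.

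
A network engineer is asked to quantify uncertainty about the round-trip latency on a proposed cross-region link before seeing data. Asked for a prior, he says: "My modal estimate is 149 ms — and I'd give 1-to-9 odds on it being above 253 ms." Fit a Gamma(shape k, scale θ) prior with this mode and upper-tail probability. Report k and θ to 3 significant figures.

Gamma(k,θ) with k>1 has mode (k−1)θ, so θ = 149/(k−1).
Need P(X < 253) = 0.9 with θ tied to k this way. Start at k = 2, θ = 149: P(X<253) ≈ 0.506.
Too low — raise k to concentrate. Iterating converges to k ≈ 7.75.
Then θ = 149/(7.75−1) ≈ 22.1.

k ≈ 7.75, θ ≈ 22.1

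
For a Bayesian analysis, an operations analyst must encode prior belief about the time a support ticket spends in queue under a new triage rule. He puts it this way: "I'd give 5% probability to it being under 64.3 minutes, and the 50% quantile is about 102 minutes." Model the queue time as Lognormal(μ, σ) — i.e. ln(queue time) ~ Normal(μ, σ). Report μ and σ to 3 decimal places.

If T ~ Lognormal(μ,σ) then ln T ~ Normal(μ,σ), so the p-quantile of ln T is μ + z_p·σ.
ln(64.3) = 4.164 and ln(102) = 4.625; z_{0.05} = -1.645, z_{0.5} = 0.
σ = (4.625 − 4.164)/(0 − (-1.645)) = 0.281.
μ = 4.164 − (-1.645)·0.281 = 4.625.

μ ≈ 4.625, σ ≈ 0.281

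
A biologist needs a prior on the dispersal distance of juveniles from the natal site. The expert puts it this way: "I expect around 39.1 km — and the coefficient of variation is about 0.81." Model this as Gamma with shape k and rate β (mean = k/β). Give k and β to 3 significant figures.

k ≈ 1.52, β ≈ 0.039

For Gamma(k, rate β): mean = k/β, variance = k/β², so CV = 1/√k.
CV = 0.81, hence k = 1/CV² = 1.52.
Then β = k/mean = 1.52/39.1 = 0.039.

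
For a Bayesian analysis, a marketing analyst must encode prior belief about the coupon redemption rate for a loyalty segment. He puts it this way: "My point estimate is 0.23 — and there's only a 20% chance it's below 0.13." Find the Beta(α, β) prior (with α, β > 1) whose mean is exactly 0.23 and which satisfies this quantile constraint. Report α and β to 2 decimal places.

With mean 0.23 fixed, write α = 0.23s, β = 0.77s where s = α+β.
Need P(θ < 0.13) = 0.2 under Beta(0.23s, 0.77s). Normal approximation: (q−m)/√(m(1−m)/s) ≈ z_{0.2} = -0.842, so s ≈ 0.23·0.77·(-0.842)²/(0.13−0.23)² = 12.5.
At s = 12.5: P(θ<0.13) ≈ 0.205. Adjusting to match 0.2 gives s ≈ 12.98.
So α = 0.23·12.98 ≈ 2.99, β = 0.77·12.98 ≈ 10.00.

α ≈ 2.99, β ≈ 10.00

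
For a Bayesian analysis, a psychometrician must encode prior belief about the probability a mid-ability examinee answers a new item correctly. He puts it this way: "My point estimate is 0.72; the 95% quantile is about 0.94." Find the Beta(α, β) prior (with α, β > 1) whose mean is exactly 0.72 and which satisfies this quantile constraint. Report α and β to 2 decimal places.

With mean 0.72 fixed, write α = 0.72s, β = 0.28s where s = α+β.
Need P(θ < 0.94) = 0.95 under Beta(0.72s, 0.28s). Normal approximation: (q−m)/√(m(1−m)/s) ≈ z_{0.95} = 1.64, so s ≈ 0.72·0.28·(1.64)²/(0.94−0.72)² = 11.3.
At s = 11.3: P(θ<0.94) ≈ 0.985. Adjusting to match 0.95 gives s ≈ 7.01.
So α = 0.72·7.01 ≈ 5.05, β = 0.28·7.01 ≈ 1.96.

α ≈ 5.05, β ≈ 1.96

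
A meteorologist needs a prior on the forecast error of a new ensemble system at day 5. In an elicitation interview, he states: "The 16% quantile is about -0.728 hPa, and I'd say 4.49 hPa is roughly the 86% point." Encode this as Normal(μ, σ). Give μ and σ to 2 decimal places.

The p-quantile of Normal(μ,σ) is μ + z_p·σ, with z_{0.16} = -0.9945 and z_{0.86} = 1.08.
Eliminate σ: μ = (z₂·x₁ − z₁·x₂)/(z₂ − z₁) = (1.08·-0.728 − (-0.9945)·4.49)/2.075 = 1.77.
Then σ = (x₂ − x₁)/(z₂ − z₁) = (4.49 − -0.728)/2.075 = 2.51.

μ = 1.77, σ = 2.51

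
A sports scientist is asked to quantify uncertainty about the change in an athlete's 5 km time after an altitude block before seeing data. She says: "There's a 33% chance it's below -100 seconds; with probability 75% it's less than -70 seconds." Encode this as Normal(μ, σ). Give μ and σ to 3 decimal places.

For Normal(μ,σ), the p-quantile is μ + z_p·σ. Here z_{0.33} = -0.4399, z_{0.75} = 0.6745.
So -100 = μ − 0.4399σ and -70 = μ + 0.6745σ.
Subtracting: σ = (-70 − -100)/(0.6745 − (-0.4399)) = 26.920.
Then μ = -100 − (-0.4399)·26.920 = -88.157.

μ = -88.157, σ = 26.920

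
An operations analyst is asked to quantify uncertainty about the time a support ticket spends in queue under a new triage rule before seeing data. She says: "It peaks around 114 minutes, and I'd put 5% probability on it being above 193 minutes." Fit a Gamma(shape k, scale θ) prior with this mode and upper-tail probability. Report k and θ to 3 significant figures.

Gamma(k,θ) with k>1 has mode (k−1)θ, so θ = 114/(k−1).
Need P(X < 193) = 0.95 with θ tied to k this way. Start at k = 2, θ = 114: P(X<193) ≈ 0.505.
Too low — raise k to concentrate. Iterating converges to k ≈ 11.1.
Then θ = 114/(11.1−1) ≈ 11.3.

k ≈ 11.1, θ ≈ 11.3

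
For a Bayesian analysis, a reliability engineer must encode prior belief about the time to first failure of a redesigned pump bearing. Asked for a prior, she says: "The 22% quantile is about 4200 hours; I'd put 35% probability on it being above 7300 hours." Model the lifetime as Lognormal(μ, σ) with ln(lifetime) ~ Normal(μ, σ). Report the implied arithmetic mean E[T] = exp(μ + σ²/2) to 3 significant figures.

E[T] ≈ 6810 hours

If T ~ Lognormal(μ,σ) then ln T ~ Normal(μ,σ), so the p-quantile of ln T is μ + z_p·σ.
ln(4200) = 8.343 and ln(7300) = 8.896; z_{0.22} = -0.7722, z_{0.65} = 0.3853.
σ = (8.896 − 8.343)/(0.3853 − (-0.7722)) = 0.478.
μ = 8.343 − (-0.7722)·0.478 = 8.712.
E[T] = exp(μ + σ²/2) = exp(8.712 + 0.1140) = 6810 hours.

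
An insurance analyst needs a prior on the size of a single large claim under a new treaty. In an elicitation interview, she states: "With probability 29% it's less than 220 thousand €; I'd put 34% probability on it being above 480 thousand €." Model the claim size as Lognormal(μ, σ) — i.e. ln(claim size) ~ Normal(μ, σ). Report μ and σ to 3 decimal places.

μ ≈ 5.841, σ ≈ 0.808

If T ~ Lognormal(μ,σ) then ln T ~ Normal(μ,σ), so the p-quantile of ln T is μ + z_p·σ.
ln(220) = 5.394 and ln(480) = 6.174; z_{0.29} = -0.5534, z_{0.66} = 0.4125.
σ = (6.174 − 5.394)/(0.4125 − (-0.5534)) = 0.808.
μ = 5.394 − (-0.5534)·0.808 = 5.841.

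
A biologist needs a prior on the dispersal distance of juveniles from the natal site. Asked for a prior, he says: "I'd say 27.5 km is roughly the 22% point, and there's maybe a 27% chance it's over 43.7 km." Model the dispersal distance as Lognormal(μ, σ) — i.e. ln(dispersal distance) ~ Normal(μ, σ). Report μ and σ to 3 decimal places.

If T ~ Lognormal(μ,σ) then ln T ~ Normal(μ,σ), so the p-quantile of ln T is μ + z_p·σ.
ln(27.5) = 3.314 and ln(43.7) = 3.777; z_{0.22} = -0.7722, z_{0.73} = 0.6128.
σ = (3.777 − 3.314)/(0.6128 − (-0.7722)) = 0.334.
μ = 3.314 − (-0.7722)·0.334 = 3.572.

μ ≈ 3.572, σ ≈ 0.334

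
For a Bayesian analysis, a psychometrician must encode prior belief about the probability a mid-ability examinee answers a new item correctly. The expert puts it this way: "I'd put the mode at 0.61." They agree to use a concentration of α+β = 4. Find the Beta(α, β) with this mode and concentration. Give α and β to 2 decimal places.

For α,β > 1 the Beta mode is (α−1)/(α+β−2). With α+β = 4, the mode is (α−1)/2.
Set (α−1)/2 = 0.61 → α = 1 + 0.61·2 = 2.22.
β = 4 − α = 1.78.

α = 2.22, β = 1.78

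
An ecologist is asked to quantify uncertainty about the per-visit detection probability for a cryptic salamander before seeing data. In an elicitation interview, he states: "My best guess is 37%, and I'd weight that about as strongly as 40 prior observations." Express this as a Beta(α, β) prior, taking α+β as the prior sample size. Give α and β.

Under the effective-sample-size interpretation, Beta(α, β) has prior mean α/(α+β) and prior sample size α+β.
So α+β = 40 and α/(α+β) = 0.37, giving α = 0.37·40 = 14.8 and β = 40 − 14.8 = 25.2.

α = 14.8, β = 25.2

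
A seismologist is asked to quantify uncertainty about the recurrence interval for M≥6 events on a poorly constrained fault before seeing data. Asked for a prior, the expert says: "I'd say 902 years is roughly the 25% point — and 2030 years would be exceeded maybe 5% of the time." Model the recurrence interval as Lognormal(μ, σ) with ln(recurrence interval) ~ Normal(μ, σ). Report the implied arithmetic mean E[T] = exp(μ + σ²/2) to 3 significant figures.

E[T] ≈ 1210 years

If T ~ Lognormal(μ,σ) then ln T ~ Normal(μ,σ), so the p-quantile of ln T is μ + z_p·σ.
ln(902) = 6.805 and ln(2030) = 7.616; z_{0.25} = -0.6745, z_{0.95} = 1.645.
σ = (7.616 − 6.805)/(1.645 − (-0.6745)) = 0.350.
μ = 6.805 − (-0.6745)·0.350 = 7.041.
E[T] = exp(μ + σ²/2) = exp(7.041 + 0.0612) = 1210 years.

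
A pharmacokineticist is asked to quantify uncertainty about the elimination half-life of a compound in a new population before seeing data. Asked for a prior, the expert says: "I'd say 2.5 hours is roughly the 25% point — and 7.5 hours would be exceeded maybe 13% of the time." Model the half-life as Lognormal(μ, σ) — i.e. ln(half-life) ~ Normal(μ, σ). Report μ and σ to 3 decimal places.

If T ~ Lognormal(μ,σ) then ln T ~ Normal(μ,σ), so the p-quantile of ln T is μ + z_p·σ.
ln(2.5) = 0.9163 and ln(7.5) = 2.015; z_{0.25} = -0.6745, z_{0.87} = 1.126.
σ = (2.015 − 0.9163)/(1.126 − (-0.6745)) = 0.610.
μ = 0.9163 − (-0.6745)·0.610 = 1.328.

μ ≈ 1.328, σ ≈ 0.610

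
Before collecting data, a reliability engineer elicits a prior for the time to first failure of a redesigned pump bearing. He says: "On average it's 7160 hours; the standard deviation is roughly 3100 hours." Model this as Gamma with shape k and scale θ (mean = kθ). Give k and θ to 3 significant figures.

For Gamma(k, scale θ): mean = kθ, variance = kθ², so CV = 1/√k.
CV = SD/mean = 3100/7160 = 0.433, hence k = 1/CV² = 5.33.
Then θ = mean/k = 7160/5.33 = 1340.

k ≈ 5.33, θ ≈ 1340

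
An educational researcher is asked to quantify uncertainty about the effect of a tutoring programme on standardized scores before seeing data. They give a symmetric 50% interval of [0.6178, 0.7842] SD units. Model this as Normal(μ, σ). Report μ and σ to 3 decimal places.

μ = 0.701, σ = 0.123

A symmetric 50% interval runs μ ± z·σ with z = 0.6745.
Half-width = 0.0832, so σ = 0.0832/0.6745 = 0.123.
μ is the interval midpoint, 0.701.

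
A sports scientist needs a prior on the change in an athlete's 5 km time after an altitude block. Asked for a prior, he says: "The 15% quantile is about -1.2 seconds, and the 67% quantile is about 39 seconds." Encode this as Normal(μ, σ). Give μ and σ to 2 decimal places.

μ = 27.02, σ = 27.23

The p-quantile of Normal(μ,σ) is μ + z_p·σ, with z_{0.15} = -1.036 and z_{0.67} = 0.4399.
Eliminate σ: μ = (z₂·x₁ − z₁·x₂)/(z₂ − z₁) = (0.4399·-1.2 − (-1.036)·39)/1.476 = 27.02.
Then σ = (x₂ − x₁)/(z₂ − z₁) = (39 − -1.2)/1.476 = 27.23.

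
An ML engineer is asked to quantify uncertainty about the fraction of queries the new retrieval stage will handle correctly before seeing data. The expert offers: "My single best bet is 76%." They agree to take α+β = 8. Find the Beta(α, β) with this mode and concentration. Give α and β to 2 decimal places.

α = 5.56, β = 2.44

For α,β > 1 the Beta mode is (α−1)/(α+β−2). With α+β = 8, the mode is (α−1)/6.
Set (α−1)/6 = 0.76 → α = 1 + 0.76·6 = 5.56.
β = 8 − α = 2.44.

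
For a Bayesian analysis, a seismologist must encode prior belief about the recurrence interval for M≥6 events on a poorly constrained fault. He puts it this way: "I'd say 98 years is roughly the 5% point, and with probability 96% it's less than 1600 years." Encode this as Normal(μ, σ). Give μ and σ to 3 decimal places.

For Normal(μ,σ), the p-quantile is μ + z_p·σ. Here z_{0.05} = -1.645, z_{0.96} = 1.751.
So 98 = μ − 1.645σ and 1600 = μ + 1.751σ.
Subtracting: σ = (1600 − 98)/(1.751 − (-1.645)) = 442.345.
Then μ = 98 − (-1.645)·442.345 = 825.593.

μ = 825.593, σ = 442.345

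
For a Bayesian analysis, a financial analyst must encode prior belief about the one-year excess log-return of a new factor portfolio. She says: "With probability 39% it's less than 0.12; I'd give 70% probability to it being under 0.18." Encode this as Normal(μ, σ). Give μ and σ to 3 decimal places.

For Normal(μ,σ), the p-quantile is μ + z_p·σ. Here z_{0.39} = -0.2793, z_{0.7} = 0.5244.
So 0.12 = μ − 0.2793σ and 0.18 = μ + 0.5244σ.
Subtracting: σ = (0.18 − 0.12)/(0.5244 − (-0.2793)) = 0.075.
Then μ = 0.12 − (-0.2793)·0.075 = 0.141.

μ = 0.141, σ = 0.075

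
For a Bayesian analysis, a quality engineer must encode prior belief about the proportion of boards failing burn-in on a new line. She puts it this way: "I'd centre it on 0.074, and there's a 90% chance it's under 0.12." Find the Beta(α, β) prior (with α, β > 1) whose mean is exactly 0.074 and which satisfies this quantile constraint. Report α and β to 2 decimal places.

α ≈ 4.28, β ≈ 53.56

With mean 0.074 fixed, write α = 0.074s, β = 0.926s where s = α+β.
Need P(θ < 0.12) = 0.9 under Beta(0.074s, 0.926s). Normal approximation: (q−m)/√(m(1−m)/s) ≈ z_{0.9} = 1.28, so s ≈ 0.074·0.926·(1.28)²/(0.12−0.074)² = 53.2.
At s = 53.2: P(θ<0.12) ≈ 0.893. Adjusting to match 0.9 gives s ≈ 57.84.
So α = 0.074·57.84 ≈ 4.28, β = 0.926·57.84 ≈ 53.56.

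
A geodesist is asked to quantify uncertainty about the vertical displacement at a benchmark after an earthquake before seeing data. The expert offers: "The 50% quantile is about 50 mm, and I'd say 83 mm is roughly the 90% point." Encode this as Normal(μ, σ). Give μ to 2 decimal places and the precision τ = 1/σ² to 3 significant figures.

μ = 50.00, τ = 0.00151

The p-quantile of Normal(μ,σ) is μ + z_p·σ, with z_{0.5} = 0 and z_{0.9} = 1.282.
Eliminate σ: μ = (z₂·x₁ − z₁·x₂)/(z₂ − z₁) = (1.282·50 − (0)·83)/1.282 = 50.00.
Then σ = (x₂ − x₁)/(z₂ − z₁) = (83 − 50)/1.282 = 25.75.
Precision τ = 1/σ² = 1/25.75² = 0.00151.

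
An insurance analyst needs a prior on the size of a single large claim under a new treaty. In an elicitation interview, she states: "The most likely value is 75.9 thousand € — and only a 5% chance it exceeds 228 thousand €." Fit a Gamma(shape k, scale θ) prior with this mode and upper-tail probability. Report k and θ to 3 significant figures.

k ≈ 3.19, θ ≈ 34.7

Gamma(k,θ) with k>1 has mode (k−1)θ, so θ = 75.9/(k−1).
Need P(X < 228) = 0.95 with θ tied to k this way. Start at k = 2, θ = 75.9: P(X<228) ≈ 0.801.
Too low — raise k to concentrate. Iterating converges to k ≈ 3.19.
Then θ = 75.9/(3.19−1) ≈ 34.7.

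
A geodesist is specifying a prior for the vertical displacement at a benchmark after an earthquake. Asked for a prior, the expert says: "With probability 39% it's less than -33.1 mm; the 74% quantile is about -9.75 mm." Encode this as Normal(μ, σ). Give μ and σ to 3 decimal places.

μ = -26.031, σ = 25.307

For Normal(μ,σ), the p-quantile is μ + z_p·σ. Here z_{0.39} = -0.2793, z_{0.74} = 0.6433.
So -33.1 = μ − 0.2793σ and -9.75 = μ + 0.6433σ.
Subtracting: σ = (-9.75 − -33.1)/(0.6433 − (-0.2793)) = 25.307.
Then μ = -33.1 − (-0.2793)·25.307 = -26.031.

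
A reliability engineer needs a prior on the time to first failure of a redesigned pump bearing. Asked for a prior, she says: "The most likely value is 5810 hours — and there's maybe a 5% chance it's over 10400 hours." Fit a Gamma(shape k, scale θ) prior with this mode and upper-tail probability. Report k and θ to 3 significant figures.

Gamma(k,θ) with k>1 has mode (k−1)θ, so θ = 5810/(k−1).
Need P(X < 10400) = 0.95 with θ tied to k this way. Start at k = 2, θ = 5810: P(X<10400) ≈ 0.534.
Too low — raise k to concentrate. Iterating converges to k ≈ 9.22.
Then θ = 5810/(9.22−1) ≈ 707.

k ≈ 9.22, θ ≈ 707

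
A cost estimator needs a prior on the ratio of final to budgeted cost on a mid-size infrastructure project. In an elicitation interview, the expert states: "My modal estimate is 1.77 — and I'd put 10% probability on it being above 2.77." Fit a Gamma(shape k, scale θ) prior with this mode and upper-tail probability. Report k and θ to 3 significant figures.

k ≈ 10.3, θ ≈ 0.19

Gamma(k,θ) with k>1 has mode (k−1)θ, so θ = 1.77/(k−1).
Need P(X < 2.77) = 0.9 with θ tied to k this way. Start at k = 2, θ = 1.77: P(X<2.77) ≈ 0.464.
Too low — raise k to concentrate. Iterating converges to k ≈ 10.3.
Then θ = 1.77/(10.3−1) ≈ 0.19.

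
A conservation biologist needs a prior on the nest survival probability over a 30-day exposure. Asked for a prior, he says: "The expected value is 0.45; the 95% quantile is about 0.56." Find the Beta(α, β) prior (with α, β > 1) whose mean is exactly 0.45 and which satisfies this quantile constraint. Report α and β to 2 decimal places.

α ≈ 24.98, β ≈ 30.53

With mean 0.45 fixed, write α = 0.45s, β = 0.55s where s = α+β.
Need P(θ < 0.56) = 0.95 under Beta(0.45s, 0.55s). Normal approximation: (q−m)/√(m(1−m)/s) ≈ z_{0.95} = 1.64, so s ≈ 0.45·0.55·(1.64)²/(0.56−0.45)² = 55.3.
At s = 55.3: P(θ<0.56) ≈ 0.950. Adjusting to match 0.95 gives s ≈ 55.52.
So α = 0.45·55.52 ≈ 24.98, β = 0.55·55.52 ≈ 30.53.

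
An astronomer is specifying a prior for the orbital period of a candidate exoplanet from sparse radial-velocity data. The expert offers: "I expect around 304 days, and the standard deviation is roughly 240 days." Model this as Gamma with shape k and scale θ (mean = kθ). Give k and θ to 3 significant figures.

For Gamma(k, scale θ): mean = kθ, variance = kθ², so CV = 1/√k.
CV = SD/mean = 240/304 = 0.7895, hence k = 1/CV² = 1.6.
Then θ = mean/k = 304/1.6 = 189.

k ≈ 1.6, θ ≈ 189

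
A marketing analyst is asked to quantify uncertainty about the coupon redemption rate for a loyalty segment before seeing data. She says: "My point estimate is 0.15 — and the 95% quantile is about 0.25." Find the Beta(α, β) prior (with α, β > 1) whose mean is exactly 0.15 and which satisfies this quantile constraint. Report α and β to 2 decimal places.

α ≈ 6.10, β ≈ 34.55

With mean 0.15 fixed, write α = 0.15s, β = 0.85s where s = α+β.
Need P(θ < 0.25) = 0.95 under Beta(0.15s, 0.85s). Normal approximation: (q−m)/√(m(1−m)/s) ≈ z_{0.95} = 1.64, so s ≈ 0.15·0.85·(1.64)²/(0.25−0.15)² = 34.5.
At s = 34.5: P(θ<0.25) ≈ 0.937. Adjusting to match 0.95 gives s ≈ 40.65.
So α = 0.15·40.65 ≈ 6.10, β = 0.85·40.65 ≈ 34.55.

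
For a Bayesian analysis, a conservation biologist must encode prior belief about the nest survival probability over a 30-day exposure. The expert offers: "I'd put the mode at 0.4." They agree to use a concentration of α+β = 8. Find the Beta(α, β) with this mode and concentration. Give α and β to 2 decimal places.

α = 3.40, β = 4.60

For α,β > 1 the Beta mode is (α−1)/(α+β−2). With α+β = 8, the mode is (α−1)/6.
Set (α−1)/6 = 0.4 → α = 1 + 0.4·6 = 3.40.
β = 8 − α = 4.60.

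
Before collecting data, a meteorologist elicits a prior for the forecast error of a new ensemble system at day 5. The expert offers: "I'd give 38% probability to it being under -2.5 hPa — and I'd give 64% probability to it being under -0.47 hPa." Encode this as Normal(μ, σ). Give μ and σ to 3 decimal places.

μ = -1.566, σ = 3.058

For Normal(μ,σ), the p-quantile is μ + z_p·σ. Here z_{0.38} = -0.3055, z_{0.64} = 0.3585.
So -2.5 = μ − 0.3055σ and -0.47 = μ + 0.3585σ.
Subtracting: σ = (-0.47 − -2.5)/(0.3585 − (-0.3055)) = 3.058.
Then μ = -2.5 − (-0.3055)·3.058 = -1.566.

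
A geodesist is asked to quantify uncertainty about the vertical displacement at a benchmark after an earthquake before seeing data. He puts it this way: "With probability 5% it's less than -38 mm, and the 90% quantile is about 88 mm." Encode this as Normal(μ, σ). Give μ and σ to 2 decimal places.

μ = 32.82, σ = 43.06

For Normal(μ,σ), the p-quantile is μ + z_p·σ. Here z_{0.05} = -1.645, z_{0.9} = 1.282.
So -38 = μ − 1.645σ and 88 = μ + 1.282σ.
Subtracting: σ = (88 − -38)/(1.282 − (-1.645)) = 43.06.
Then μ = -38 − (-1.645)·43.06 = 32.82.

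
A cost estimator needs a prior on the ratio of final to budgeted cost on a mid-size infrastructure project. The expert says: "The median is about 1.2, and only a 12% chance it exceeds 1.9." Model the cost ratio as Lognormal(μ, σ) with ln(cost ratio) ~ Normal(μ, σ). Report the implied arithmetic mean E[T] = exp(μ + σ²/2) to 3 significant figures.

E[T] ≈ 1.3

If T ~ Lognormal(μ,σ) then ln T ~ Normal(μ,σ), so the p-quantile of ln T is μ + z_p·σ.
ln(1.2) = 0.1823 and ln(1.9) = 0.6419; z_{0.5} = 0, z_{0.88} = 1.175.
σ = (0.6419 − 0.1823)/(1.175 − (0)) = 0.391.
μ = 0.1823 − (0)·0.391 = 0.182.
E[T] = exp(μ + σ²/2) = exp(0.182 + 0.0765) = 1.3.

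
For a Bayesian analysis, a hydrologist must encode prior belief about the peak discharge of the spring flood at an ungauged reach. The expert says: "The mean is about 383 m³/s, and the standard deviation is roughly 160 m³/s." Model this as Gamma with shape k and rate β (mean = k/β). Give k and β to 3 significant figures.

k ≈ 5.73, β ≈ 0.015

For Gamma(k, rate β): mean = k/β, variance = k/β², so CV = 1/√k.
CV = SD/mean = 160/383 = 0.4178, hence k = 1/CV² = 5.73.
Then β = k/mean = 5.73/383 = 0.015.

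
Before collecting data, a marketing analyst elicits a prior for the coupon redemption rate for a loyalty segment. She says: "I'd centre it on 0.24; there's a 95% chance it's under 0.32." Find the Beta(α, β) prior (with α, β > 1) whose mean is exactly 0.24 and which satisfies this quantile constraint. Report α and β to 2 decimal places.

α ≈ 19.98, β ≈ 63.28

With mean 0.24 fixed, write α = 0.24s, β = 0.76s where s = α+β.
Need P(θ < 0.32) = 0.95 under Beta(0.24s, 0.76s). Normal approximation: (q−m)/√(m(1−m)/s) ≈ z_{0.95} = 1.64, so s ≈ 0.24·0.76·(1.64)²/(0.32−0.24)² = 77.1.
At s = 77.1: P(θ<0.32) ≈ 0.944. Adjusting to match 0.95 gives s ≈ 83.26.
So α = 0.24·83.26 ≈ 19.98, β = 0.76·83.26 ≈ 63.28.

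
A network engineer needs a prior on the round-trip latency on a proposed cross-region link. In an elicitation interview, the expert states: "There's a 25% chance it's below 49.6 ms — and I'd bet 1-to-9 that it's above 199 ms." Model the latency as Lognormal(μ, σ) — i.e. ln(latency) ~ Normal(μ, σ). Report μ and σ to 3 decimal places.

If T ~ Lognormal(μ,σ) then ln T ~ Normal(μ,σ), so the p-quantile of ln T is μ + z_p·σ.
ln(49.6) = 3.904 and ln(199) = 5.293; z_{0.25} = -0.6745, z_{0.9} = 1.282.
σ = (5.293 − 3.904)/(1.282 − (-0.6745)) = 0.710.
μ = 3.904 − (-0.6745)·0.710 = 4.383.

μ ≈ 4.383, σ ≈ 0.710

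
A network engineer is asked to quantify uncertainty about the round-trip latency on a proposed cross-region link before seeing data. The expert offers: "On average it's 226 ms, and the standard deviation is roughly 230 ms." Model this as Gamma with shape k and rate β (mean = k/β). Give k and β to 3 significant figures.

k ≈ 0.966, β ≈ 0.00427

For Gamma(k, rate β): mean = k/β, variance = k/β², so CV = 1/√k.
CV = SD/mean = 230/226 = 1.018, hence k = 1/CV² = 0.966.
Then β = k/mean = 0.966/226 = 0.00427.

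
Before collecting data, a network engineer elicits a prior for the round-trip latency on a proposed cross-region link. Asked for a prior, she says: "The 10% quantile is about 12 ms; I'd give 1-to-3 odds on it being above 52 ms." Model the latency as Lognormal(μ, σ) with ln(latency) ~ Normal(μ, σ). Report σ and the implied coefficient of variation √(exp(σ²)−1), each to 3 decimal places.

σ ≈ 0.750, CV ≈ 0.868

If T ~ Lognormal(μ,σ) then ln T ~ Normal(μ,σ), so the p-quantile of ln T is μ + z_p·σ.
ln(12) = 2.485 and ln(52) = 3.951; z_{0.1} = -1.282, z_{0.75} = 0.6745.
σ = (3.951 − 2.485)/(0.6745 − (-1.282)) = 0.750.
μ = 2.485 − (-1.282)·0.750 = 3.446.
CV = √(exp(σ²)−1) = √(exp(0.5620)−1) = 0.868.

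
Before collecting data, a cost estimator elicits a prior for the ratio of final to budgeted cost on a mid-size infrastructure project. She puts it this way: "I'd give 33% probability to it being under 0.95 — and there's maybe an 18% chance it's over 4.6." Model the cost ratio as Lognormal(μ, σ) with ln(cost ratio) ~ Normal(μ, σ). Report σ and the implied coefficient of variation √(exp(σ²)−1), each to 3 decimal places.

σ ≈ 1.164, CV ≈ 1.696

If T ~ Lognormal(μ,σ) then ln T ~ Normal(μ,σ), so the p-quantile of ln T is μ + z_p·σ.
ln(0.95) = -0.05129 and ln(4.6) = 1.526; z_{0.33} = -0.4399, z_{0.82} = 0.9154.
σ = (1.526 − -0.05129)/(0.9154 − (-0.4399)) = 1.164.
μ = -0.05129 − (-0.4399)·1.164 = 0.461.
CV = √(exp(σ²)−1) = √(exp(1.3546)−1) = 1.696.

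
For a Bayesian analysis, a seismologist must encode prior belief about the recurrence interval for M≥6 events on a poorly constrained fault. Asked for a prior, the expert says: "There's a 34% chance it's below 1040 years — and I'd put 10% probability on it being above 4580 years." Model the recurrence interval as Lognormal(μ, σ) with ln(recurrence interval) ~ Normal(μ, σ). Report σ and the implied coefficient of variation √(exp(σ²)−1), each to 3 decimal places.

σ ≈ 0.875, CV ≈ 1.073

If T ~ Lognormal(μ,σ) then ln T ~ Normal(μ,σ), so the p-quantile of ln T is μ + z_p·σ.
ln(1040) = 6.947 and ln(4580) = 8.429; z_{0.34} = -0.4125, z_{0.9} = 1.282.
σ = (8.429 − 6.947)/(1.282 − (-0.4125)) = 0.875.
μ = 6.947 − (-0.4125)·0.875 = 7.308.
CV = √(exp(σ²)−1) = √(exp(0.7658)−1) = 1.073.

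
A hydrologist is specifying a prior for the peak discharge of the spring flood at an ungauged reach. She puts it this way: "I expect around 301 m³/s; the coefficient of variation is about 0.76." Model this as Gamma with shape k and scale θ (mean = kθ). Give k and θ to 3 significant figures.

k ≈ 1.73, θ ≈ 174

For Gamma(k, scale θ): mean = kθ, variance = kθ², so CV = 1/√k.
CV = 0.76, hence k = 1/CV² = 1.73.
Then θ = mean/k = 301/1.73 = 174.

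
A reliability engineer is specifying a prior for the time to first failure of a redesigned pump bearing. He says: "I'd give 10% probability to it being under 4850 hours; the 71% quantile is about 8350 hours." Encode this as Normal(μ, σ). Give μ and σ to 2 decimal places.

The p-quantile of Normal(μ,σ) is μ + z_p·σ, with z_{0.1} = -1.282 and z_{0.71} = 0.5534.
Eliminate σ: μ = (z₂·x₁ − z₁·x₂)/(z₂ − z₁) = (0.5534·4850 − (-1.282)·8350)/1.835 = 7294.46.
Then σ = (x₂ − x₁)/(z₂ − z₁) = (8350 − 4850)/1.835 = 1907.42.

μ = 7294.46, σ = 1907.42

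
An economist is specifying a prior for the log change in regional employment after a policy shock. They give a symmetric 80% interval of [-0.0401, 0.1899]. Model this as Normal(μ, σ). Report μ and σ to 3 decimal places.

A symmetric 80% interval runs μ ± z·σ with z = 1.282.
Half-width = 0.115, so σ = 0.115/1.282 = 0.090.
μ is the interval midpoint, 0.075.

μ = 0.075, σ = 0.090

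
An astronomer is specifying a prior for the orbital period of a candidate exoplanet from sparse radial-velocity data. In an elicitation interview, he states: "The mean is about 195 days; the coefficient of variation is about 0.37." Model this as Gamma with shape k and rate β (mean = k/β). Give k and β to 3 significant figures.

For Gamma(k, rate β): mean = k/β, variance = k/β², so CV = 1/√k.
CV = 0.37, hence k = 1/CV² = 7.3.
Then β = k/mean = 7.3/195 = 0.0375.

k ≈ 7.3, β ≈ 0.0375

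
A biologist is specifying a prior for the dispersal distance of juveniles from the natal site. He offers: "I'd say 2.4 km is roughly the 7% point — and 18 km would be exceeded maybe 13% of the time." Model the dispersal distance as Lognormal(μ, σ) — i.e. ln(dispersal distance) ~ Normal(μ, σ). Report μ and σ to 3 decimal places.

If T ~ Lognormal(μ,σ) then ln T ~ Normal(μ,σ), so the p-quantile of ln T is μ + z_p·σ.
ln(2.4) = 0.8755 and ln(18) = 2.89; z_{0.07} = -1.476, z_{0.87} = 1.126.
σ = (2.89 − 0.8755)/(1.126 − (-1.476)) = 0.774.
μ = 0.8755 − (-1.476)·0.774 = 2.018.

μ ≈ 2.018, σ ≈ 0.774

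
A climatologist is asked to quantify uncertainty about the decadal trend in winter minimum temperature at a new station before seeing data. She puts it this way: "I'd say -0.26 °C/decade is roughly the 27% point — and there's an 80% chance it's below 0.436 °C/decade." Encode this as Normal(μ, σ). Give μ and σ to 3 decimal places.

The p-quantile of Normal(μ,σ) is μ + z_p·σ, with z_{0.27} = -0.6128 and z_{0.8} = 0.8416.
Eliminate σ: μ = (z₂·x₁ − z₁·x₂)/(z₂ − z₁) = (0.8416·-0.26 − (-0.6128)·0.436)/1.454 = 0.033.
Then σ = (x₂ − x₁)/(z₂ − z₁) = (0.436 − -0.26)/1.454 = 0.479.

μ = 0.033, σ = 0.479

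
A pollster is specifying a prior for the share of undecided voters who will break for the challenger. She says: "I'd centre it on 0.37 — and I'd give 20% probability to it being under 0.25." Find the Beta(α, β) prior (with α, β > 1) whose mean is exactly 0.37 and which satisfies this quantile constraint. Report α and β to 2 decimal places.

α ≈ 4.39, β ≈ 7.47

With mean 0.37 fixed, write α = 0.37s, β = 0.63s where s = α+β.
Need P(θ < 0.25) = 0.2 under Beta(0.37s, 0.63s). Normal approximation: (q−m)/√(m(1−m)/s) ≈ z_{0.2} = -0.842, so s ≈ 0.37·0.63·(-0.842)²/(0.25−0.37)² = 11.5.
At s = 11.5: P(θ<0.25) ≈ 0.205. Adjusting to match 0.2 gives s ≈ 11.85.
So α = 0.37·11.85 ≈ 4.39, β = 0.63·11.85 ≈ 7.47.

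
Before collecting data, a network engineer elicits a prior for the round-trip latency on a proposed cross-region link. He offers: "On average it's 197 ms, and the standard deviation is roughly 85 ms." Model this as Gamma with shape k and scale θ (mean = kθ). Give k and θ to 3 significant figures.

k ≈ 5.37, θ ≈ 36.7

For Gamma(k, scale θ): mean = kθ, variance = kθ², so CV = 1/√k.
CV = SD/mean = 85/197 = 0.4315, hence k = 1/CV² = 5.37.
Then θ = mean/k = 197/5.37 = 36.7.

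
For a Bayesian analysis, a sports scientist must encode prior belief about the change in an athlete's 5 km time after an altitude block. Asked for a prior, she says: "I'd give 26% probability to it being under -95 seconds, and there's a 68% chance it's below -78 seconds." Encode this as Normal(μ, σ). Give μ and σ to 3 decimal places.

For Normal(μ,σ), the p-quantile is μ + z_p·σ. Here z_{0.26} = -0.6433, z_{0.68} = 0.4677.
So -95 = μ − 0.6433σ and -78 = μ + 0.4677σ.
Subtracting: σ = (-78 − -95)/(0.4677 − (-0.6433)) = 15.301.
Then μ = -95 − (-0.6433)·15.301 = -85.156.

μ = -85.156, σ = 15.301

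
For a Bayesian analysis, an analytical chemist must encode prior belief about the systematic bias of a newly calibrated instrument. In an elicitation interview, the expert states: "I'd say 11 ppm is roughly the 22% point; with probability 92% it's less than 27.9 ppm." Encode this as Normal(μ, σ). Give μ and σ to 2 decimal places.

μ = 16.99, σ = 7.76

For Normal(μ,σ), the p-quantile is μ + z_p·σ. Here z_{0.22} = -0.7722, z_{0.92} = 1.405.
So 11 = μ − 0.7722σ and 27.9 = μ + 1.405σ.
Subtracting: σ = (27.9 − 11)/(1.405 − (-0.7722)) = 7.76.
Then μ = 11 − (-0.7722)·7.76 = 16.99.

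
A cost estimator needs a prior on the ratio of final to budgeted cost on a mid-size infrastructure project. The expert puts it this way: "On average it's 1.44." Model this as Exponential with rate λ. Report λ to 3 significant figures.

Exponential mean = 1/λ, so λ = 1/1.44 = 0.694.

λ ≈ 0.694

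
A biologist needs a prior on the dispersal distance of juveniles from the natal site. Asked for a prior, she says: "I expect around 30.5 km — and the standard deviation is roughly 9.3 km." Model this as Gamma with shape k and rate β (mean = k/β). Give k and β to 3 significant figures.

k ≈ 10.8, β ≈ 0.353

For Gamma(k, rate β): mean = k/β, variance = k/β², so CV = 1/√k.
CV = SD/mean = 9.3/30.5 = 0.3049, hence k = 1/CV² = 10.8.
Then β = k/mean = 10.8/30.5 = 0.353.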